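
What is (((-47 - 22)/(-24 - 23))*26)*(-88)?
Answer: -157872/47 ≈ -3359.0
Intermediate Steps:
(((-47 - 22)/(-24 - 23))*26)*(-88) = (-69/(-47)*26)*(-88) = (-69*(-1/47)*26)*(-88) = ((69/47)*26)*(-88) = (1794/47)*(-88) = -157872/47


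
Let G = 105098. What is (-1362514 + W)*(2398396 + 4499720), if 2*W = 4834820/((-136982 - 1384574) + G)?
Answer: -6656496631846901676/708229 ≈ -9.3988e+12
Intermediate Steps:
W = -1208705/708229 (W = (4834820/((-136982 - 1384574) + 105098))/2 = (4834820/(-1521556 + 105098))/2 = (4834820/(-1416458))/2 = (4834820*(-1/1416458))/2 = (½)*(-2417410/708229) = -1208705/708229 ≈ -1.7067)
(-1362514 + W)*(2398396 + 4499720) = (-1362514 - 1208705/708229)*(2398396 + 4499720) = -964973136411/708229*6898116 = -6656496631846901676/708229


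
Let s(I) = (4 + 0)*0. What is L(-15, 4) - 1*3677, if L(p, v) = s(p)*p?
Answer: -3677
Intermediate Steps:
s(I) = 0 (s(I) = 4*0 = 0)
L(p, v) = 0 (L(p, v) = 0*p = 0)
L(-15, 4) - 1*3677 = 0 - 1*3677 = 0 - 3677 = -3677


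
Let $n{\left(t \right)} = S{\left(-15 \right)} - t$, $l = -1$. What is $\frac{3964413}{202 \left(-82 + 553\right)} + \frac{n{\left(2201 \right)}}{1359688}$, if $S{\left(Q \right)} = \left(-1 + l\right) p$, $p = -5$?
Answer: $\frac{898359387837}{21560572616} \approx 41.667$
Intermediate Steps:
$S{\left(Q \right)} = 10$ ($S{\left(Q \right)} = \left(-1 - 1\right) \left(-5\right) = \left(-2\right) \left(-5\right) = 10$)
$n{\left(t \right)} = 10 - t$
$\frac{3964413}{202 \left(-82 + 553\right)} + \frac{n{\left(2201 \right)}}{1359688} = \frac{3964413}{202 \left(-82 + 553\right)} + \frac{10 - 2201}{1359688} = \frac{3964413}{202 \cdot 471} + \left(10 - 2201\right) \frac{1}{1359688} = \frac{3964413}{95142} - \frac{2191}{1359688} = 3964413 \cdot \frac{1}{95142} - \frac{2191}{1359688} = \frac{1321471}{31714} - \frac{2191}{1359688} = \frac{898359387837}{21560572616}$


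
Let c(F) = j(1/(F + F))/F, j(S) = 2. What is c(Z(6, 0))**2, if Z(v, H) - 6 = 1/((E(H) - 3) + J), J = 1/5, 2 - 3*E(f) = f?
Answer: 4096/31329 ≈ 0.13074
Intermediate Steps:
E(f) = 2/3 - f/3
J = 1/5 ≈ 0.20000
Z(v, H) = 6 + 1/(-32/15 - H/3) (Z(v, H) = 6 + 1/(((2/3 - H/3) - 3) + 1/5) = 6 + 1/((-7/3 - H/3) + 1/5) = 6 + 1/(-32/15 - H/3))
c(F) = 2/F
c(Z(6, 0))**2 = (2/((3*(59 + 10*0)/(32 + 5*0))))**2 = (2/((3*(59 + 0)/(32 + 0))))**2 = (2/((3*59/32)))**2 = (2/((3*(1/32)*59)))**2 = (2/(177/32))**2 = (2*(32/177))**2 = (64/177)**2 = 4096/31329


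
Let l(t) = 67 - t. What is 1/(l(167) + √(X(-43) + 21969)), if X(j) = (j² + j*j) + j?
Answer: 25/3906 + √6406/7812 ≈ 0.016646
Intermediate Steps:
X(j) = j + 2*j² (X(j) = (j² + j²) + j = 2*j² + j = j + 2*j²)
1/(l(167) + √(X(-43) + 21969)) = 1/((67 - 1*167) + √(-43*(1 + 2*(-43)) + 21969)) = 1/((67 - 167) + √(-43*(1 - 86) + 21969)) = 1/(-100 + √(-43*(-85) + 21969)) = 1/(-100 + √(3655 + 21969)) = 1/(-100 + √25624) = 1/(-100 + 2*√6406)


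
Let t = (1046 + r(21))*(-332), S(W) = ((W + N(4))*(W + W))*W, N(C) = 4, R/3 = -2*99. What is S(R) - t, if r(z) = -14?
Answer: -416003856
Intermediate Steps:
R = -594 (R = 3*(-2*99) = 3*(-198) = -594)
S(W) = 2*W²*(4 + W) (S(W) = ((W + 4)*(W + W))*W = ((4 + W)*(2*W))*W = (2*W*(4 + W))*W = 2*W²*(4 + W))
t = -342624 (t = (1046 - 14)*(-332) = 1032*(-332) = -342624)
S(R) - t = 2*(-594)²*(4 - 594) - 1*(-342624) = 2*352836*(-590) + 342624 = -416346480 + 342624 = -416003856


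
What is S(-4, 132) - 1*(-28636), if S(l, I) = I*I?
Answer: 46060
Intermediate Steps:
S(l, I) = I²
S(-4, 132) - 1*(-28636) = 132² - 1*(-28636) = 17424 + 28636 = 46060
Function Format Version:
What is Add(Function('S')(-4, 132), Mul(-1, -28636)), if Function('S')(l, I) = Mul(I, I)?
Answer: 46060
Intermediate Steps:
Function('S')(l, I) = Pow(I, 2)
Add(Function('S')(-4, 132), Mul(-1, -28636)) = Add(Pow(132, 2), Mul(-1, -28636)) = Add(17424, 28636) = 46060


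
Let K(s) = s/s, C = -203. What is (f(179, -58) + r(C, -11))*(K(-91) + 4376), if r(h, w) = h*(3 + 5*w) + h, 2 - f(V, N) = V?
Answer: 44540352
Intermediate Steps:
f(V, N) = 2 - V
K(s) = 1
r(h, w) = h + h*(3 + 5*w)
(f(179, -58) + r(C, -11))*(K(-91) + 4376) = ((2 - 1*179) - 203*(4 + 5*(-11)))*(1 + 4376) = ((2 - 179) - 203*(4 - 55))*4377 = (-177 - 203*(-51))*4377 = (-177 + 10353)*4377 = 10176*4377 = 44540352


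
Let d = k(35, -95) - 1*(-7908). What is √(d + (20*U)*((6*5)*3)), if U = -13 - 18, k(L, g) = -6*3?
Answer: I*√47910 ≈ 218.88*I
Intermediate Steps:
k(L, g) = -18
d = 7890 (d = -18 - 1*(-7908) = -18 + 7908 = 7890)
U = -31
√(d + (20*U)*((6*5)*3)) = √(7890 + (20*(-31))*((6*5)*3)) = √(7890 - 18600*3) = √(7890 - 620*90) = √(7890 - 55800) = √(-47910) = I*√47910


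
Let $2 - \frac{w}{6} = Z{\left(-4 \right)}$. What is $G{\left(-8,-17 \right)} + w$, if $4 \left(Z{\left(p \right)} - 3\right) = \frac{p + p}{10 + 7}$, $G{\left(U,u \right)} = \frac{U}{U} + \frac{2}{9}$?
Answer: $- \frac{623}{153} \approx -4.0719$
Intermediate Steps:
$G{\left(U,u \right)} = \frac{11}{9}$ ($G{\left(U,u \right)} = 1 + 2 \cdot \frac{1}{9} = 1 + \frac{2}{9} = \frac{11}{9}$)
$Z{\left(p \right)} = 3 + \frac{p}{34}$ ($Z{\left(p \right)} = 3 + \frac{\left(p + p\right) \frac{1}{10 + 7}}{4} = 3 + \frac{2 p \frac{1}{17}}{4} = 3 + \frac{\frac{2}{17} p}{4} = 3 + \frac{p}{34}$)
$w = - \frac{90}{17}$ ($w = 12 - 6 \left(3 + \frac{1}{34} \left(-4\right)\right) = 12 - 6 \left(3 - \frac{2}{17}\right) = 12 - \frac{294}{17} = - \frac{90}{17} \approx -5.2941$)
$G{\left(-8,-17 \right)} + w = \frac{11}{9} - \frac{90}{17} = - \frac{623}{153}$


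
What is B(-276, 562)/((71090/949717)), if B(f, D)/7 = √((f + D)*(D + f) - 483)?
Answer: 6648019*√81313/71090 ≈ 26666.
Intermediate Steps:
B(f, D) = 7*√(-483 + (D + f)²) (B(f, D) = 7*√((f + D)*(D + f) - 483) = 7*√((D + f)*(D + f) - 483) = 7*√((D + f)² - 483) = 7*√(-483 + (D + f)²))
B(-276, 562)/((71090/949717)) = (7*√(-483 + (562 - 276)²))/((71090/949717)) = (7*√(-483 + 286²))/((71090*(1/949717))) = (7*√(-483 + 81796))/(71090/949717) = (7*√81313)*(949717/71090) = 6648019*√81313/71090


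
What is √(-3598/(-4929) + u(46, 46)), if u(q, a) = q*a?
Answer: √51426041298/4929 ≈ 46.008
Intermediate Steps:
u(q, a) = a*q
√(-3598/(-4929) + u(46, 46)) = √(-3598/(-4929) + 46*46) = √(-3598*(-1/4929) + 2116) = √(3598/4929 + 2116) = √(10433362/4929) = √51426041298/4929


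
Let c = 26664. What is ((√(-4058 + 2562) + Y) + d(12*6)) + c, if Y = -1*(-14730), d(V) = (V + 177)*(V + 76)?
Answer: 78246 + 2*I*√374 ≈ 78246.0 + 38.678*I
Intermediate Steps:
d(V) = (76 + V)*(177 + V) (d(V) = (177 + V)*(76 + V) = (76 + V)*(177 + V))
Y = 14730
((√(-4058 + 2562) + Y) + d(12*6)) + c = ((√(-4058 + 2562) + 14730) + (13452 + (12*6)² + 253*(12*6))) + 26664 = ((√(-1496) + 14730) + (13452 + 72² + 253*72)) + 26664 = ((2*I*√374 + 14730) + (13452 + 5184 + 18216)) + 26664 = ((14730 + 2*I*√374) + 36852) + 26664 = (51582 + 2*I*√374) + 26664 = 78246 + 2*I*√374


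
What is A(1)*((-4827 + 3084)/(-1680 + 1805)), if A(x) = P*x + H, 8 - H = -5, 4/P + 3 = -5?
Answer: -1743/10 ≈ -174.30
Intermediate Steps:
P = -½ (P = 4/(-3 - 5) = 4/(-8) = 4*(-⅛) = -½ ≈ -0.50000)
H = 13 (H = 8 - 1*(-5) = 8 + 5 = 13)
A(x) = 13 - x/2 (A(x) = -x/2 + 13 = 13 - x/2)
A(1)*((-4827 + 3084)/(-1680 + 1805)) = (13 - ½*1)*((-4827 + 3084)/(-1680 + 1805)) = (13 - ½)*(-1743/125) = 25*(-1743*1/125)/2 = (25/2)*(-1743/125) = -1743/10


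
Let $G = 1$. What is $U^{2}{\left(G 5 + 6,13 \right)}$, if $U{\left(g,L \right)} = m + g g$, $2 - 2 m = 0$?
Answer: $14884$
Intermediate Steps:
$m = 1$ ($m = 1 - 0 = 1 + 0 = 1$)
$U{\left(g,L \right)} = 1 + g^{2}$ ($U{\left(g,L \right)} = 1 + g g = 1 + g^{2}$)
$U^{2}{\left(G 5 + 6,13 \right)} = \left(1 + \left(1 \cdot 5 + 6\right)^{2}\right)^{2} = \left(1 + \left(5 + 6\right)^{2}\right)^{2} = \left(1 + 11^{2}\right)^{2} = \left(1 + 121\right)^{2} = 122^{2} = 14884$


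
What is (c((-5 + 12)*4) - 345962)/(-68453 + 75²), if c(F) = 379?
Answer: 345583/62828 ≈ 5.5005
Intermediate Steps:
(c((-5 + 12)*4) - 345962)/(-68453 + 75²) = (379 - 345962)/(-68453 + 75²) = -345583/(-68453 + 5625) = -345583/(-62828) = -345583*(-1/62828) = 345583/62828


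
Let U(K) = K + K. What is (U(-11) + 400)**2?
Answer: 142884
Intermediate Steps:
U(K) = 2*K
(U(-11) + 400)**2 = (2*(-11) + 400)**2 = (-22 + 400)**2 = 378**2 = 142884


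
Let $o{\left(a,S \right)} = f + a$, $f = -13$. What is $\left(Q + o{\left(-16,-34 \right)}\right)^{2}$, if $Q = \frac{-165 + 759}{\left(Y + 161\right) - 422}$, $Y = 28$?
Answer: $\frac{54037201}{54289} \approx 995.36$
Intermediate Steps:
$o{\left(a,S \right)} = -13 + a$
$Q = - \frac{594}{233}$ ($Q = \frac{-165 + 759}{\left(28 + 161\right) - 422} = \frac{594}{189 - 422} = \frac{594}{-233} = 594 \left(- \frac{1}{233}\right) = - \frac{594}{233} \approx -2.5494$)
$\left(Q + o{\left(-16,-34 \right)}\right)^{2} = \left(- \frac{594}{233} - 29\right)^{2} = \left(- \frac{7351}{233}\right)^{2} = \frac{54037201}{54289}$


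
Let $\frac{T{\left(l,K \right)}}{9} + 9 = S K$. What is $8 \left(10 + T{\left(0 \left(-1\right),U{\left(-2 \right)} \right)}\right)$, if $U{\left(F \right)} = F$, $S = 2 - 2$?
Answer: $-568$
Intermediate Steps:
$S = 0$
$T{\left(l,K \right)} = -81$ ($T{\left(l,K \right)} = -81 + 9 \cdot 0 K = -81 + 9 \cdot 0 = -81 + 0 = -81$)
$8 \left(10 + T{\left(0 \left(-1\right),U{\left(-2 \right)} \right)}\right) = 8 \left(10 - 81\right) = 8 \left(-71\right) = -568$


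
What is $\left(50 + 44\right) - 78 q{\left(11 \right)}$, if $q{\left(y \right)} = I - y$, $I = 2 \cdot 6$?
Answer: $16$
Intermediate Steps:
$I = 12$
$q{\left(y \right)} = 12 - y$
$\left(50 + 44\right) - 78 q{\left(11 \right)} = \left(50 + 44\right) - 78 \left(12 - 11\right) = 94 - 78 \left(12 - 11\right) = 94 - 78 = 16$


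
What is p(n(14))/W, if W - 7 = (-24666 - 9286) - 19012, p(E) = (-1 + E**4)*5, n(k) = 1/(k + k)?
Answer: 3073275/32550337792 ≈ 9.4416e-5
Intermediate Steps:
n(k) = 1/(2*k)
p(E) = -5 + 5*E**4
W = -52957 (W = 7 + ((-24666 - 9286) - 19012) = 7 + (-33952 - 19012) = 7 - 52964 = -52957)
p(n(14))/W = (-5 + 5*((1/2)/14)**4)/(-52957) = (-5 + 5*((1/2)*(1/14))**4)*(-1/52957) = (-5 + 5*(1/28)**4)*(-1/52957) = (-5 + 5*(1/614656))*(-1/52957) = (-5 + 5/614656)*(-1/52957) = -3073275/614656*(-1/52957) = 3073275/32550337792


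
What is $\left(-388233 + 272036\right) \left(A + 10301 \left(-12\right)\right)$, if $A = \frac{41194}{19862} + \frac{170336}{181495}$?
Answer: $\frac{25888245090346891373}{1802426845} \approx 1.4363 \cdot 10^{10}$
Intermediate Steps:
$A = \frac{5429859331}{1802426845}$ ($A = 41194 \cdot \frac{1}{19862} + 170336 \cdot \frac{1}{181495} = \frac{20597}{9931} + \frac{170336}{181495} = \frac{5429859331}{1802426845} \approx 3.0125$)
$\left(-388233 + 272036\right) \left(A + 10301 \left(-12\right)\right) = \left(-388233 + 272036\right) \left(\frac{5429859331}{1802426845} + 10301 \left(-12\right)\right) = - 116197 \left(\frac{5429859331}{1802426845} - 123612\right) = \left(-116197\right) \left(- \frac{222796157304809}{1802426845}\right) = \frac{25888245090346891373}{1802426845}$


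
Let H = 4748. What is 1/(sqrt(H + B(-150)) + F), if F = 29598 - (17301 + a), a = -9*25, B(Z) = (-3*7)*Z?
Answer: 6261/78396293 - sqrt(7898)/156792586 ≈ 7.9297e-5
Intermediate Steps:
B(Z) = -21*Z
a = -225
F = 12522 (F = 29598 - (17301 - 225) = 29598 - 1*17076 = 29598 - 17076 = 12522)
1/(sqrt(H + B(-150)) + F) = 1/(sqrt(4748 - 21*(-150)) + 12522) = 1/(sqrt(4748 + 3150) + 12522) = 1/(sqrt(7898) + 12522) = 1/(12522 + sqrt(7898))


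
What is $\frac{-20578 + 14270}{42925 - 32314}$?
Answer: $- \frac{6308}{10611} \approx -0.59448$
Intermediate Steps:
$\frac{-20578 + 14270}{42925 - 32314} = - \frac{6308}{10611}$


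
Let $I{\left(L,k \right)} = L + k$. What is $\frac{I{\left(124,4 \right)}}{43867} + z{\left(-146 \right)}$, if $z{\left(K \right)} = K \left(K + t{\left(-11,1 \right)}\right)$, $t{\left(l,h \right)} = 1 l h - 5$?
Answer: $\frac{1037542412}{43867} \approx 23652.0$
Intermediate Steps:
$t{\left(l,h \right)} = -5 + h l$ ($t{\left(l,h \right)} = l h - 5 = h l - 5 = -5 + h l$)
$z{\left(K \right)} = K \left(-16 + K\right)$ ($z{\left(K \right)} = K \left(K + \left(-5 + 1 \left(-11\right)\right)\right) = K \left(K - 16\right) = K \left(-16 + K\right)$)
$\frac{I{\left(124,4 \right)}}{43867} + z{\left(-146 \right)} = \frac{124 + 4}{43867} - 146 \left(-16 - 146\right) = 128 \cdot \frac{1}{43867} - -23652 = \frac{128}{43867} + 23652 = \frac{1037542412}{43867}$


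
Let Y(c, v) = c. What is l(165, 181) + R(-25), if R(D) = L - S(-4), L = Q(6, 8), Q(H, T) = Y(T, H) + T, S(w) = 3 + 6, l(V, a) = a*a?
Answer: 32768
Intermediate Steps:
l(V, a) = a**2
S(w) = 9
Q(H, T) = 2*T (Q(H, T) = T + T = 2*T)
L = 16 (L = 2*8 = 16)
R(D) = 7 (R(D) = 16 - 1*9 = 16 - 9 = 7)
l(165, 181) + R(-25) = 181**2 + 7 = 32761 + 7 = 32768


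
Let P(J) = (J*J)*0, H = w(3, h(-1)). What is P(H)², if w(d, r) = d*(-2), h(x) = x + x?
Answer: 0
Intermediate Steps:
h(x) = 2*x
w(d, r) = -2*d
H = -6 (H = -2*3 = -6)
P(J) = 0 (P(J) = J²*0 = 0)
P(H)² = 0² = 0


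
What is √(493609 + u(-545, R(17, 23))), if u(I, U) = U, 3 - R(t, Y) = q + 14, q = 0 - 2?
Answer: 20*√1234 ≈ 702.57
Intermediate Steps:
q = -2
R(t, Y) = -9 (R(t, Y) = 3 - (-2 + 14) = 3 - 1*12 = 3 - 12 = -9)
√(493609 + u(-545, R(17, 23))) = √(493609 - 9) = √493600 = 20*√1234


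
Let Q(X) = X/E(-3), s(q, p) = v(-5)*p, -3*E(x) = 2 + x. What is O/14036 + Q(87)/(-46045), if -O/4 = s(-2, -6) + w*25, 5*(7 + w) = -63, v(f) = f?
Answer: 20264851/161571905 ≈ 0.12542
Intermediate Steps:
E(x) = -⅔ - x/3 (E(x) = -(2 + x)/3 = -⅔ - x/3)
w = -98/5 (w = -7 + (⅕)*(-63) = -7 - 63/5 = -98/5 ≈ -19.600)
s(q, p) = -5*p
O = 1840 (O = -4*(-5*(-6) - 98/5*25) = -4*(30 - 490) = -4*(-460) = 1840)
Q(X) = 3*X (Q(X) = X/(-⅔ - ⅓*(-3)) = X/(-⅔ + 1) = X/(⅓) = X*3 = 3*X)
O/14036 + Q(87)/(-46045) = 1840/14036 + (3*87)/(-46045) = 1840*(1/14036) + 261*(-1/46045) = 460/3509 - 261/46045 = 20264851/161571905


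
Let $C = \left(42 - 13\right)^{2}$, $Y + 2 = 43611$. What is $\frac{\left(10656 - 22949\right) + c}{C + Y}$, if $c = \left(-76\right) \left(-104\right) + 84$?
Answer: $- \frac{123}{1270} \approx -0.09685$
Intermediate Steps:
$Y = 43609$ ($Y = -2 + 43611 = 43609$)
$C = 841$ ($C = 29^{2} = 841$)
$c = 7988$ ($c = 7904 + 84 = 7988$)
$\frac{\left(10656 - 22949\right) + c}{C + Y} = \frac{\left(10656 - 22949\right) + 7988}{841 + 43609} = \frac{-12293 + 7988}{44450} = \left(-4305\right) \frac{1}{44450} = - \frac{123}{1270}$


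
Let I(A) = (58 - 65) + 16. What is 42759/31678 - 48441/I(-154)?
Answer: -511376389/95034 ≈ -5381.0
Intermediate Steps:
I(A) = 9 (I(A) = -7 + 16 = 9)
42759/31678 - 48441/I(-154) = 42759/31678 - 48441/9 = 42759*(1/31678) - 48441*1/9 = 42759/31678 - 16147/3 = -511376389/95034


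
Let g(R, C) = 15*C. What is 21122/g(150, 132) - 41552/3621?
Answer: -965033/1194930 ≈ -0.80761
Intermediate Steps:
21122/g(150, 132) - 41552/3621 = 21122/((15*132)) - 41552/3621 = 21122/1980 - 41552*1/3621 = 21122*(1/1980) - 41552/3621 = 10561/990 - 41552/3621 = -965033/1194930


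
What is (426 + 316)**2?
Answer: 550564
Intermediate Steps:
(426 + 316)**2 = 742**2 = 550564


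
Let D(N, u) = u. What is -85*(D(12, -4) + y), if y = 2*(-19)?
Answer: 3570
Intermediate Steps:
y = -38
-85*(D(12, -4) + y) = -85*(-4 - 38) = -85*(-42) = 3570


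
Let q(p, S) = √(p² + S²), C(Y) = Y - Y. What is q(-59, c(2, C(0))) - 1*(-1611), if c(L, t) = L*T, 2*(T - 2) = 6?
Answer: 1611 + √3581 ≈ 1670.8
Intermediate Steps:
T = 5 (T = 2 + (½)*6 = 2 + 3 = 5)
C(Y) = 0
c(L, t) = 5*L (c(L, t) = L*5 = 5*L)
q(p, S) = √(S² + p²)
q(-59, c(2, C(0))) - 1*(-1611) = √((5*2)² + (-59)²) - 1*(-1611) = √(10² + 3481) + 1611 = √(100 + 3481) + 1611 = √3581 + 1611 = 1611 + √3581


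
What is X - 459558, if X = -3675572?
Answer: -4135130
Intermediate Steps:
X - 459558 = -3675572 - 459558 = -4135130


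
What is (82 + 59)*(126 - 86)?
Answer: 5640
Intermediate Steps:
(82 + 59)*(126 - 86) = 141*40 = 5640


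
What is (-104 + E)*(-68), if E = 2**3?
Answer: 6528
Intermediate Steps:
E = 8
(-104 + E)*(-68) = (-104 + 8)*(-68) = -96*(-68) = 6528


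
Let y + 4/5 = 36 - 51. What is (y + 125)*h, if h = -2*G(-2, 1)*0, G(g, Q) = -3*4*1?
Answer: 0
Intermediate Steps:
G(g, Q) = -12 (G(g, Q) = -12*1 = -12)
y = -79/5 (y = -4/5 + (36 - 51) = -4/5 - 15 = -79/5 ≈ -15.800)
h = 0 (h = -2*(-12)*0 = 24*0 = 0)
(y + 125)*h = (-79/5 + 125)*0 = (546/5)*0 = 0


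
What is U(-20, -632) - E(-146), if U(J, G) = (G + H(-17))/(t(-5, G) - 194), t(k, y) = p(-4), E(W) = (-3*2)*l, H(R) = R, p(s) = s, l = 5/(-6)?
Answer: -31/18 ≈ -1.7222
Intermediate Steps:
l = -⅚ (l = 5*(-⅙) = -⅚ ≈ -0.83333)
E(W) = 5 (E(W) = -3*2*(-⅚) = -6*(-⅚) = 5)
t(k, y) = -4
U(J, G) = 17/198 - G/198 (U(J, G) = (G - 17)/(-4 - 194) = (-17 + G)/(-198) = (-17 + G)*(-1/198) = 17/198 - G/198)
U(-20, -632) - E(-146) = (17/198 - 1/198*(-632)) - 1*5 = (17/198 + 316/99) - 5 = 59/18 - 5 = -31/18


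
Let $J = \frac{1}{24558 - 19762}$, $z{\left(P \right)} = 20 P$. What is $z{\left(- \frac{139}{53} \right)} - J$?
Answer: $- \frac{13332933}{254188} \approx -52.453$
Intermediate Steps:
$J = \frac{1}{4796} \approx 0.00020851$
$z{\left(- \frac{139}{53} \right)} - J = 20 \left(- \frac{139}{53}\right) - \frac{1}{4796} = - \frac{2780}{53} - \frac{1}{4796} = - \frac{13332933}{254188}$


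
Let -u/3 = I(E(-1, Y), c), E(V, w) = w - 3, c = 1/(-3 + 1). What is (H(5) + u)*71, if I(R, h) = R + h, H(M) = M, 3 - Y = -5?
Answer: -1207/2 ≈ -603.50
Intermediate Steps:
Y = 8 (Y = 3 - 1*(-5) = 3 + 5 = 8)
c = -½ (c = 1/(-2) = -½ ≈ -0.50000)
E(V, w) = -3 + w
u = -27/2 (u = -3*((-3 + 8) - ½) = -3*(5 - ½) = -3*9/2 = -27/2 ≈ -13.500)
(H(5) + u)*71 = (5 - 27/2)*71 = -17/2*71 = -1207/2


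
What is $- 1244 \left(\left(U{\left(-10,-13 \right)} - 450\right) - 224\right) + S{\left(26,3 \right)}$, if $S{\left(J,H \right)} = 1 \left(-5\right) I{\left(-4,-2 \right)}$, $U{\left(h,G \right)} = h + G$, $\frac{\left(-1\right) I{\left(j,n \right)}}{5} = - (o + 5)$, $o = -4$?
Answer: $867043$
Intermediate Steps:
$I{\left(j,n \right)} = 5$ ($I{\left(j,n \right)} = - 5 \left(- (-4 + 5)\right) = - 5 \left(\left(-1\right) 1\right) = \left(-5\right) \left(-1\right) = 5$)
$U{\left(h,G \right)} = G + h$
$S{\left(J,H \right)} = -25$ ($S{\left(J,H \right)} = 1 \left(-5\right) 5 = \left(-5\right) 5 = -25$)
$- 1244 \left(\left(U{\left(-10,-13 \right)} - 450\right) - 224\right) + S{\left(26,3 \right)} = - 1244 \left(\left(\left(-13 - 10\right) - 450\right) - 224\right) - 25 = - 1244 \left(\left(-23 - 450\right) - 224\right) - 25 = - 1244 \left(-473 - 224\right) - 25 = \left(-1244\right) \left(-697\right) - 25 = 867068 - 25 = 867043$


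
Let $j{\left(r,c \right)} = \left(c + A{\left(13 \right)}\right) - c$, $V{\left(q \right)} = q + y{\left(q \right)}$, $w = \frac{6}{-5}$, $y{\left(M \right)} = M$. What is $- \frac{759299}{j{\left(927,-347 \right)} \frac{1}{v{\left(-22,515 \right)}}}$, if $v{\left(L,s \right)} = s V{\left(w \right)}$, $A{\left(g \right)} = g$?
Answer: $\frac{938493564}{13} \approx 7.2192 \cdot 10^{7}$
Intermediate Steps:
$w = - \frac{6}{5}$ ($w = 6 \left(- \frac{1}{5}\right) = - \frac{6}{5} \approx -1.2$)
$V{\left(q \right)} = 2 q$ ($V{\left(q \right)} = q + q = 2 q$)
$j{\left(r,c \right)} = 13$ ($j{\left(r,c \right)} = \left(c + 13\right) - c = \left(13 + c\right) - c = 13$)
$v{\left(L,s \right)} = - \frac{12 s}{5}$ ($v{\left(L,s \right)} = s 2 \left(- \frac{6}{5}\right) = s \left(- \frac{12}{5}\right) = - \frac{12 s}{5}$)
$- \frac{759299}{j{\left(927,-347 \right)} \frac{1}{v{\left(-22,515 \right)}}} = - \frac{759299}{13 \frac{1}{\left(- \frac{12}{5}\right) 515}} = - \frac{759299}{13 \frac{1}{-1236}} = - \frac{759299}{13 \left(- \frac{1}{1236}\right)} = - \frac{759299}{- \frac{13}{1236}} = \left(-759299\right) \left(- \frac{1236}{13}\right) = \frac{938493564}{13}$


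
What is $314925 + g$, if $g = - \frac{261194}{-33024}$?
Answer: $\frac{5200172197}{16512} \approx 3.1493 \cdot 10^{5}$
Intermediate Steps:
$g = \frac{130597}{16512}$ ($g = \left(-261194\right) \left(- \frac{1}{33024}\right) = \frac{130597}{16512} \approx 7.9092$)
$314925 + g = 314925 + \frac{130597}{16512} = \frac{5200172197}{16512}$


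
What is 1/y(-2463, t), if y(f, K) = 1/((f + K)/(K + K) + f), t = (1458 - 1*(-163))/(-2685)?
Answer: -685135/1621 ≈ -422.66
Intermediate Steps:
t = -1621/2685 (t = (1458 + 163)*(-1/2685) = 1621*(-1/2685) = -1621/2685 ≈ -0.60372)
y(f, K) = 1/(f + (K + f)/(2*K)) (y(f, K) = 1/((K + f)/((2*K)) + f) = 1/((K + f)*(1/(2*K)) + f) = 1/((K + f)/(2*K) + f) = 1/(f + (K + f)/(2*K)))
1/y(-2463, t) = 1/(2*(-1621/2685)/(-1621/2685 - 2463 + 2*(-1621/2685)*(-2463))) = 1/(2*(-1621/2685)/(-1621/2685 - 2463 + 2661682/895)) = 1/(2*(-1621/2685)/(274054/537)) = 1/(2*(-1621/2685)*(537/274054)) = 1/(-1621/685135) = -685135/1621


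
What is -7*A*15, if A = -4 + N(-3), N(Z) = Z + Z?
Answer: 1050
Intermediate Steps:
N(Z) = 2*Z
A = -10 (A = -4 + 2*(-3) = -4 - 6 = -10)
-7*A*15 = -7*(-10)*15 = 70*15 = 1050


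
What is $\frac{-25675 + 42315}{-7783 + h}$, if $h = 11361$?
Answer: $\frac{8320}{1789} \approx 4.6506$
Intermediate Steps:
$\frac{-25675 + 42315}{-7783 + h} = \frac{-25675 + 42315}{-7783 + 11361} = \frac{16640}{3578} = 16640 \cdot \frac{1}{3578} = \frac{8320}{1789}$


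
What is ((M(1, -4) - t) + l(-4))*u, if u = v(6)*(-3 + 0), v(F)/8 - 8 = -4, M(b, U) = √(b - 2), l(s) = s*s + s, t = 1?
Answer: -1056 - 96*I ≈ -1056.0 - 96.0*I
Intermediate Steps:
l(s) = s + s² (l(s) = s² + s = s + s²)
M(b, U) = √(-2 + b)
v(F) = 32 (v(F) = 64 + 8*(-4) = 64 - 32 = 32)
u = -96 (u = 32*(-3 + 0) = 32*(-3) = -96)
((M(1, -4) - t) + l(-4))*u = ((√(-2 + 1) - 1*1) - 4*(1 - 4))*(-96) = ((√(-1) - 1) - 4*(-3))*(-96) = ((I - 1) + 12)*(-96) = ((-1 + I) + 12)*(-96) = (11 + I)*(-96) = -1056 - 96*I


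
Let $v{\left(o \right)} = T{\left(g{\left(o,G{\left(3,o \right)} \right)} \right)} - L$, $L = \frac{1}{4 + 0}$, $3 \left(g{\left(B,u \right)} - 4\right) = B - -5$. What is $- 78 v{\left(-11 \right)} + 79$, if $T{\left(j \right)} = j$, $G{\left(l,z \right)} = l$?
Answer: $- \frac{115}{2} \approx -57.5$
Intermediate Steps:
$g{\left(B,u \right)} = \frac{17}{3} + \frac{B}{3}$ ($g{\left(B,u \right)} = 4 + \frac{B - -5}{3} = 4 + \frac{B + 5}{3} = 4 + \frac{5 + B}{3} = 4 + \left(\frac{5}{3} + \frac{B}{3}\right) = \frac{17}{3} + \frac{B}{3}$)
$L = \frac{1}{4} \approx 0.25$
$v{\left(o \right)} = \frac{65}{12} + \frac{o}{3}$ ($v{\left(o \right)} = \left(\frac{17}{3} + \frac{o}{3}\right) - \frac{1}{4} = \frac{65}{12} + \frac{o}{3}$)
$- 78 v{\left(-11 \right)} + 79 = - 78 \left(\frac{65}{12} + \frac{1}{3} \left(-11\right)\right) + 79 = - 78 \left(\frac{65}{12} - \frac{11}{3}\right) + 79 = \left(-78\right) \frac{7}{4} + 79 = - \frac{273}{2} + 79 = - \frac{115}{2}$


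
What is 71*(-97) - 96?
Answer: -6983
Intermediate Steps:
71*(-97) - 96 = -6887 - 96 = -6983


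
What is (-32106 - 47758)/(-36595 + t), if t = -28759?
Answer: 39932/32677 ≈ 1.2220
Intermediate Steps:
(-32106 - 47758)/(-36595 + t) = (-32106 - 47758)/(-36595 - 28759) = -79864/(-65354) = -79864*(-1/65354) = 39932/32677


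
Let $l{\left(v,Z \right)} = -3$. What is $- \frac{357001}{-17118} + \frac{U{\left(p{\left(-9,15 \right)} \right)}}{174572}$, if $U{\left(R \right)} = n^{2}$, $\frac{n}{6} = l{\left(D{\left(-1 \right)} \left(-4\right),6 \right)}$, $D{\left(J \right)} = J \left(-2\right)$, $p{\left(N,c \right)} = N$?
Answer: $\frac{15581981201}{747080874} \approx 20.857$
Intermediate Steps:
$D{\left(J \right)} = - 2 J$
$n = -18$ ($n = 6 \left(-3\right) = -18$)
$U{\left(R \right)} = 324$ ($U{\left(R \right)} = \left(-18\right)^{2} = 324$)
$- \frac{357001}{-17118} + \frac{U{\left(p{\left(-9,15 \right)} \right)}}{174572} = - \frac{357001}{-17118} + \frac{324}{174572} = \left(-357001\right) \left(- \frac{1}{17118}\right) + 324 \cdot \frac{1}{174572} = \frac{357001}{17118} + \frac{81}{43643} = \frac{15581981201}{747080874}$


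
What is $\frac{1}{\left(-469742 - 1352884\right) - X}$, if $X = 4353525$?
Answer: $- \frac{1}{6176151} \approx -1.6191 \cdot 10^{-7}$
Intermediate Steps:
$\frac{1}{\left(-469742 - 1352884\right) - X} = \frac{1}{\left(-469742 - 1352884\right) - 4353525} = \frac{1}{-1822626 - 4353525} = \frac{1}{-6176151} = - \frac{1}{6176151}$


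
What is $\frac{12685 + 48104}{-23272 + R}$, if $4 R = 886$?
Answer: $- \frac{40526}{15367} \approx -2.6372$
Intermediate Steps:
$R = \frac{443}{2}$ ($R = \frac{1}{4} \cdot 886 = \frac{443}{2} \approx 221.5$)
$\frac{12685 + 48104}{-23272 + R} = \frac{12685 + 48104}{-23272 + \frac{443}{2}} = \frac{60789}{- \frac{46101}{2}} = 60789 \left(- \frac{2}{46101}\right) = - \frac{40526}{15367}$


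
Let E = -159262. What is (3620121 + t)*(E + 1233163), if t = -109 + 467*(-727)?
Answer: 3522935452203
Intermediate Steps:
t = -339618 (t = -109 - 339509 = -339618)
(3620121 + t)*(E + 1233163) = (3620121 - 339618)*(-159262 + 1233163) = 3280503*1073901 = 3522935452203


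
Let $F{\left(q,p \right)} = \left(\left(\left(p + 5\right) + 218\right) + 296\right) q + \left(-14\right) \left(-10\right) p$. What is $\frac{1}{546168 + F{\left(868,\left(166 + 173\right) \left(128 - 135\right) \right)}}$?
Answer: $- \frac{1}{1395324} \approx -7.1668 \cdot 10^{-7}$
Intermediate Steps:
$F{\left(q,p \right)} = 140 p + q \left(519 + p\right)$ ($F{\left(q,p \right)} = \left(\left(\left(5 + p\right) + 218\right) + 296\right) q + 140 p = \left(\left(223 + p\right) + 296\right) q + 140 p = \left(519 + p\right) q + 140 p = q \left(519 + p\right) + 140 p = 140 p + q \left(519 + p\right)$)
$\frac{1}{546168 + F{\left(868,\left(166 + 173\right) \left(128 - 135\right) \right)}} = \frac{1}{546168 + \left(140 \left(166 + 173\right) \left(128 - 135\right) + 519 \cdot 868 + \left(166 + 173\right) \left(128 - 135\right) 868\right)} = \frac{1}{546168 + \left(140 \cdot 339 \left(-7\right) + 450492 + 339 \left(-7\right) 868\right)} = \frac{1}{546168 + \left(140 \left(-2373\right) + 450492 - 2059764\right)} = \frac{1}{546168 - 1941492} = \frac{1}{-1395324} = - \frac{1}{1395324}$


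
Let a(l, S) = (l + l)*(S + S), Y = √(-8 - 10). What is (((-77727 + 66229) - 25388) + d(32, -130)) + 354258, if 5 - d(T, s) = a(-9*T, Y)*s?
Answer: 317377 - 449280*I*√2 ≈ 3.1738e+5 - 6.3538e+5*I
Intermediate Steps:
Y = 3*I*√2 (Y = √(-18) = 3*I*√2 ≈ 4.2426*I)
a(l, S) = 4*S*l (a(l, S) = (2*l)*(2*S) = 4*S*l)
d(T, s) = 5 + 108*I*T*s*√2 (d(T, s) = 5 - 4*(3*I*√2)*(-9*T)*s = 5 - (-108*I*T*√2)*s = 5 - (-108)*I*T*s*√2 = 5 + 108*I*T*s*√2)
(((-77727 + 66229) - 25388) + d(32, -130)) + 354258 = (((-77727 + 66229) - 25388) + (5 + 108*I*32*(-130)*√2)) + 354258 = ((-11498 - 25388) + (5 - 449280*I*√2)) + 354258 = (-36886 + (5 - 449280*I*√2)) + 354258 = (-36881 - 449280*I*√2) + 354258 = 317377 - 449280*I*√2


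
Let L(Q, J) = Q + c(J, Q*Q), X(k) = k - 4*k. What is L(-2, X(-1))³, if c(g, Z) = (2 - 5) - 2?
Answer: -343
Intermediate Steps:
X(k) = -3*k
c(g, Z) = -5 (c(g, Z) = -3 - 2 = -5)
L(Q, J) = -5 + Q (L(Q, J) = Q - 5 = -5 + Q)
L(-2, X(-1))³ = (-5 - 2)³ = (-7)³ = -343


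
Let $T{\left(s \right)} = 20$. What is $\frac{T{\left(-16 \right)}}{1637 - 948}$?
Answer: $\frac{20}{689} \approx 0.029028$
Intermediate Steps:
$\frac{T{\left(-16 \right)}}{1637 - 948} = \frac{1}{1637 - 948} \cdot 20 = \frac{1}{689} \cdot 20 = \frac{20}{689}$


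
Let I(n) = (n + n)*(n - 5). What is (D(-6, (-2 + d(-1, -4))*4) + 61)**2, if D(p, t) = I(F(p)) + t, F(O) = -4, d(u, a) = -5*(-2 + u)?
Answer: 34225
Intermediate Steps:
d(u, a) = 10 - 5*u
I(n) = 2*n*(-5 + n) (I(n) = (2*n)*(-5 + n) = 2*n*(-5 + n))
D(p, t) = 72 + t (D(p, t) = 2*(-4)*(-5 - 4) + t = 2*(-4)*(-9) + t = 72 + t)
(D(-6, (-2 + d(-1, -4))*4) + 61)**2 = ((72 + (-2 + (10 - 5*(-1)))*4) + 61)**2 = ((72 + (-2 + (10 + 5))*4) + 61)**2 = ((72 + (-2 + 15)*4) + 61)**2 = ((72 + 13*4) + 61)**2 = ((72 + 52) + 61)**2 = (124 + 61)**2 = 185**2 = 34225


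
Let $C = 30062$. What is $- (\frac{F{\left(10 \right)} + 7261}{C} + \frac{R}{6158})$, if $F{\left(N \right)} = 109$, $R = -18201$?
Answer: $\frac{250887001}{92560898} \approx 2.7105$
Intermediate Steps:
$- (\frac{F{\left(10 \right)} + 7261}{C} + \frac{R}{6158}) = - (\frac{109 + 7261}{30062} - \frac{18201}{6158}) = - (7370 \cdot \frac{1}{30062} - \frac{18201}{6158}) = - (\frac{3685}{15031} - \frac{18201}{6158}) = \left(-1\right) \left(- \frac{250887001}{92560898}\right) = \frac{250887001}{92560898}$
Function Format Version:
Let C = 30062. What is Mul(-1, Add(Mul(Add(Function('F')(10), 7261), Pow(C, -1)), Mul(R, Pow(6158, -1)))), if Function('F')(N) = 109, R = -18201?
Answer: Rational(250887001, 92560898) ≈ 2.7105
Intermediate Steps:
Mul(-1, Add(Mul(Add(Function('F')(10), 7261), Pow(C, -1)), Mul(R, Pow(6158, -1)))) = Mul(-1, Add(Mul(Add(109, 7261), Pow(30062, -1)), Mul(-18201, Pow(6158, -1)))) = Mul(-1, Add(Mul(7370, Rational(1, 30062)), Mul(-18201, Rational(1, 6158)))) = Mul(-1, Add(Rational(3685, 15031), Rational(-18201, 6158))) = Mul(-1, Rational(-250887001, 92560898)) = Rational(250887001, 92560898)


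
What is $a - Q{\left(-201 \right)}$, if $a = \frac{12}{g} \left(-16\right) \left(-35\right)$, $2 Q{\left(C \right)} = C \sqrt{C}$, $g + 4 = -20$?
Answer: $-280 + \frac{201 i \sqrt{201}}{2} \approx -280.0 + 1424.8 i$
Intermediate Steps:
$g = -24$ ($g = -4 - 20 = -24$)
$Q{\left(C \right)} = \frac{C^{\frac{3}{2}}}{2}$ ($Q{\left(C \right)} = \frac{C \sqrt{C}}{2} = \frac{C^{\frac{3}{2}}}{2}$)
$a = -280$ ($a = \frac{12}{-24} \left(-16\right) \left(-35\right) = 12 \left(- \frac{1}{24}\right) \left(-16\right) \left(-35\right) = \left(- \frac{1}{2}\right) \left(-16\right) \left(-35\right) = 8 \left(-35\right) = -280$)
$a - Q{\left(-201 \right)} = -280 - \frac{\left(-201\right)^{\frac{3}{2}}}{2} = -280 - \frac{\left(-201\right) i \sqrt{201}}{2} = -280 - - \frac{201 i \sqrt{201}}{2} = -280 + \frac{201 i \sqrt{201}}{2}$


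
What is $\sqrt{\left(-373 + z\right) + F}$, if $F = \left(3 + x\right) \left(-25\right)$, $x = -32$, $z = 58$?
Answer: $\sqrt{410} \approx 20.248$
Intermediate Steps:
$F = 725$ ($F = \left(3 - 32\right) \left(-25\right) = \left(-29\right) \left(-25\right) = 725$)
$\sqrt{\left(-373 + z\right) + F} = \sqrt{\left(-373 + 58\right) + 725} = \sqrt{-315 + 725} = \sqrt{410}$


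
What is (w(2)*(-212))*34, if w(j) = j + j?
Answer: -28832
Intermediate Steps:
w(j) = 2*j
(w(2)*(-212))*34 = ((2*2)*(-212))*34 = (4*(-212))*34 = -848*34 = -28832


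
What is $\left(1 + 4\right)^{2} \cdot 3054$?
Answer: $76350$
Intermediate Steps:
$\left(1 + 4\right)^{2} \cdot 3054 = 5^{2} \cdot 3054 = 25 \cdot 3054 = 76350$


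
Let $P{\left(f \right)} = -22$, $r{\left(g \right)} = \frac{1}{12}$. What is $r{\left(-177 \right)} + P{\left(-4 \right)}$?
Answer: $- \frac{263}{12} \approx -21.917$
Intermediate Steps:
$r{\left(g \right)} = \frac{1}{12}$
$r{\left(-177 \right)} + P{\left(-4 \right)} = \frac{1}{12} - 22 = - \frac{263}{12}$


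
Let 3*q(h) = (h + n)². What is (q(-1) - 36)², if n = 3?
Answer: 10816/9 ≈ 1201.8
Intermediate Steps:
q(h) = (3 + h)²/3 (q(h) = (h + 3)²/3 = (3 + h)²/3)
(q(-1) - 36)² = ((3 - 1)²/3 - 36)² = ((⅓)*2² - 36)² = ((⅓)*4 - 36)² = (4/3 - 36)² = (-104/3)² = 10816/9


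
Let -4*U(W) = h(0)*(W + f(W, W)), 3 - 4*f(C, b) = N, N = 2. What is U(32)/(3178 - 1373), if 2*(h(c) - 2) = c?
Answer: -129/14440 ≈ -0.0089335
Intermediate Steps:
f(C, b) = ¼ (f(C, b) = ¾ - ¼*2 = ¾ - ½ = ¼)
h(c) = 2 + c/2
U(W) = -⅛ - W/2 (U(W) = -(2 + (½)*0)*(W + ¼)/4 = -(2 + 0)*(¼ + W)/4 = -(¼ + W)/2 = -(½ + 2*W)/4 = -⅛ - W/2)
U(32)/(3178 - 1373) = (-⅛ - ½*32)/(3178 - 1373) = (-⅛ - 16)/1805 = -129/8*1/1805 = -129/14440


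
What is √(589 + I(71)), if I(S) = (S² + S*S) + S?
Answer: √10742 ≈ 103.64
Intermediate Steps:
I(S) = S + 2*S² (I(S) = (S² + S²) + S = 2*S² + S = S + 2*S²)
√(589 + I(71)) = √(589 + 71*(1 + 2*71)) = √(589 + 71*(1 + 142)) = √(589 + 71*143) = √(589 + 10153) = √10742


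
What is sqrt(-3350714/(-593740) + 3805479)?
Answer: sqrt(335384199698447690)/296870 ≈ 1950.8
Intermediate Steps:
sqrt(-3350714/(-593740) + 3805479) = sqrt(-3350714*(-1/593740) + 3805479) = sqrt(1675357/296870 + 3805479) = sqrt(1129734226087/296870) = sqrt(335384199698447690)/296870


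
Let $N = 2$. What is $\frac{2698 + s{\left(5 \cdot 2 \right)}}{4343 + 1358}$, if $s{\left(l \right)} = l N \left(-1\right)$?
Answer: $\frac{2678}{5701} \approx 0.46974$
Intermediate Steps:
$s{\left(l \right)} = - 2 l$ ($s{\left(l \right)} = l 2 \left(-1\right) = 2 l \left(-1\right) = - 2 l$)
$\frac{2698 + s{\left(5 \cdot 2 \right)}}{4343 + 1358} = \frac{2698 - 2 \cdot 5 \cdot 2}{4343 + 1358} = \frac{2698 - 20}{5701} = \left(2698 - 20\right) \frac{1}{5701} = 2678 \cdot \frac{1}{5701} = \frac{2678}{5701}$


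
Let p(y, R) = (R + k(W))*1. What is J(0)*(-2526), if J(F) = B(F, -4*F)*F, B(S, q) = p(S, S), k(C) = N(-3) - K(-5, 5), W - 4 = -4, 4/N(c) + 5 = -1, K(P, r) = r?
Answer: 0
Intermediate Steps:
N(c) = -2/3 (N(c) = 4/(-5 - 1) = 4/(-6) = 4*(-1/6) = -2/3)
W = 0 (W = 4 - 4 = 0)
k(C) = -17/3 (k(C) = -2/3 - 1*5 = -2/3 - 5 = -17/3)
p(y, R) = -17/3 + R (p(y, R) = (R - 17/3)*1 = (-17/3 + R)*1 = -17/3 + R)
B(S, q) = -17/3 + S
J(F) = F*(-17/3 + F) (J(F) = (-17/3 + F)*F = F*(-17/3 + F))
J(0)*(-2526) = ((1/3)*0*(-17 + 3*0))*(-2526) = ((1/3)*0*(-17 + 0))*(-2526) = ((1/3)*0*(-17))*(-2526) = 0*(-2526) = 0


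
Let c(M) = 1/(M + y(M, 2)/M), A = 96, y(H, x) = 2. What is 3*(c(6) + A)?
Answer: 5481/19 ≈ 288.47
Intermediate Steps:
c(M) = 1/(M + 2/M)
3*(c(6) + A) = 3*(6/(2 + 6²) + 96) = 3*(6/(2 + 36) + 96) = 3*(6/38 + 96) = 3*(6*(1/38) + 96) = 3*(3/19 + 96) = 3*(1827/19) = 5481/19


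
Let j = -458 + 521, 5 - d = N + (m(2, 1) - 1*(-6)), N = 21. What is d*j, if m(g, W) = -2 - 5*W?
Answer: -945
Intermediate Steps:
d = -15 (d = 5 - (21 + ((-2 - 5*1) - 1*(-6))) = 5 - (21 + ((-2 - 5) + 6)) = 5 - (21 + (-7 + 6)) = 5 - (21 - 1) = 5 - 1*20 = 5 - 20 = -15)
j = 63
d*j = -15*63 = -945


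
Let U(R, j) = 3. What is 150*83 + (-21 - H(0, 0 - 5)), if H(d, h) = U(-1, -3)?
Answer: 12426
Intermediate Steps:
H(d, h) = 3
150*83 + (-21 - H(0, 0 - 5)) = 150*83 + (-21 - 1*3) = 12450 + (-21 - 3) = 12450 - 24 = 12426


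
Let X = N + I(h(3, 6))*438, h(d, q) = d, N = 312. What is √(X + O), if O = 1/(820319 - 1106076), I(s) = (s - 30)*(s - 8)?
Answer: √4853859141472901/285757 ≈ 243.81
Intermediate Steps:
I(s) = (-30 + s)*(-8 + s)
O = -1/285757 (O = 1/(-285757) = -1/285757 ≈ -3.4995e-6)
X = 59442 (X = 312 + (240 + 3² - 38*3)*438 = 312 + (240 + 9 - 114)*438 = 312 + 135*438 = 312 + 59130 = 59442)
√(X + O) = √(59442 - 1/285757) = √(16985967593/285757) = √4853859141472901/285757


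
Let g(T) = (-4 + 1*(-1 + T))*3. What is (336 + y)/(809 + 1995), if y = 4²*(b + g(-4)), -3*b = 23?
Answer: -164/2103 ≈ -0.077984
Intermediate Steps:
b = -23/3 (b = -⅓*23 = -23/3 ≈ -7.6667)
g(T) = -15 + 3*T (g(T) = (-4 + (-1 + T))*3 = (-5 + T)*3 = -15 + 3*T)
y = -1664/3 (y = 4²*(-23/3 + (-15 + 3*(-4))) = 16*(-23/3 + (-15 - 12)) = 16*(-23/3 - 27) = 16*(-104/3) = -1664/3 ≈ -554.67)
(336 + y)/(809 + 1995) = (336 - 1664/3)/(809 + 1995) = -656/3/2804 = -656/3*1/2804 = -164/2103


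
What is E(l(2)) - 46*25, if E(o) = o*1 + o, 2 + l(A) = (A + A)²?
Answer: -1122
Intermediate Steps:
l(A) = -2 + 4*A² (l(A) = -2 + (A + A)² = -2 + (2*A)² = -2 + 4*A²)
E(o) = 2*o (E(o) = o + o = 2*o)
E(l(2)) - 46*25 = 2*(-2 + 4*2²) - 46*25 = 2*(-2 + 4*4) - 1150 = 2*(-2 + 16) - 1150 = 2*14 - 1150 = 28 - 1150 = -1122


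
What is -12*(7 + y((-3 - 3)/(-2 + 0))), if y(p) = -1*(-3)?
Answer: -120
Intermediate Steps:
y(p) = 3
-12*(7 + y((-3 - 3)/(-2 + 0))) = -12*(7 + 3) = -12*10 = -120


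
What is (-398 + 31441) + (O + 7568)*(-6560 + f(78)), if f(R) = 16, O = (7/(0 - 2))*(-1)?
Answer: -49516853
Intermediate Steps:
O = 7/2 (O = (7/(-2))*(-1) = -½*7*(-1) = -7/2*(-1) = 7/2 ≈ 3.5000)
(-398 + 31441) + (O + 7568)*(-6560 + f(78)) = (-398 + 31441) + (7/2 + 7568)*(-6560 + 16) = 31043 + (15143/2)*(-6544) = 31043 - 49547896 = -49516853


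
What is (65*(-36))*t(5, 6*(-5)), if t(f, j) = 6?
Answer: -14040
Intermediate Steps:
(65*(-36))*t(5, 6*(-5)) = (65*(-36))*6 = -2340*6 = -14040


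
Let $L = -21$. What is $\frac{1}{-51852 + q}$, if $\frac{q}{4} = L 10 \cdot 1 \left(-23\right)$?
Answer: $- \frac{1}{32532} \approx -3.0739 \cdot 10^{-5}$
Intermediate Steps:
$q = 19320$ ($q = 4 - 21 \cdot 10 \cdot 1 \left(-23\right) = 4 \left(-21\right) 10 \left(-23\right) = 4 \left(\left(-210\right) \left(-23\right)\right) = 4 \cdot 4830 = 19320$)
$\frac{1}{-51852 + q} = \frac{1}{-51852 + 19320} = \frac{1}{-32532} = - \frac{1}{32532}$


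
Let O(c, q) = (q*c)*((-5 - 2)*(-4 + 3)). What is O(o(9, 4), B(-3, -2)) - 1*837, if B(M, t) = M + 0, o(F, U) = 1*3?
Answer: -900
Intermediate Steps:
o(F, U) = 3
B(M, t) = M
O(c, q) = 7*c*q (O(c, q) = (c*q)*(-7*(-1)) = (c*q)*7 = 7*c*q)
O(o(9, 4), B(-3, -2)) - 1*837 = 7*3*(-3) - 1*837 = -63 - 837 = -900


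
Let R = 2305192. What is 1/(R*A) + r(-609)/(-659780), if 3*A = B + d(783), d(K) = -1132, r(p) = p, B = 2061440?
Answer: 723096990783291/783390693353887520 ≈ 0.00092303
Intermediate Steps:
A = 2060308/3 (A = (2061440 - 1132)/3 = (⅓)*2060308 = 2060308/3 ≈ 6.8677e+5)
1/(R*A) + r(-609)/(-659780) = 1/(2305192*(2060308/3)) - 609/(-659780) = (1/2305192)*(3/2060308) - 609*(-1/659780) = 3/4749405519136 + 609/659780 = 723096990783291/783390693353887520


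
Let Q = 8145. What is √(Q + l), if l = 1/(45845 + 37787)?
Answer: √3560541664507/20908 ≈ 90.250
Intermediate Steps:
l = 1/83632 ≈ 1.1957e-5
√(Q + l) = √(8145 + 1/83632) = √(681182641/83632) = √3560541664507/20908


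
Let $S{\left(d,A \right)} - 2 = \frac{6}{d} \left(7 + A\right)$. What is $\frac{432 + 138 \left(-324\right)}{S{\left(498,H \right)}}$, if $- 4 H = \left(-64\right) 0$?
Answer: $- \frac{3675240}{173} \approx -21244.0$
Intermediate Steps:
$H = 0$ ($H = - \frac{\left(-64\right) 0}{4} = \left(- \frac{1}{4}\right) 0 = 0$)
$S{\left(d,A \right)} = 2 + \frac{6 \left(7 + A\right)}{d}$ ($S{\left(d,A \right)} = 2 + \frac{6}{d} \left(7 + A\right) = 2 + \frac{6 \left(7 + A\right)}{d}$)
$\frac{432 + 138 \left(-324\right)}{S{\left(498,H \right)}} = \frac{432 + 138 \left(-324\right)}{2 \cdot \frac{1}{498} \left(21 + 498 + 3 \cdot 0\right)} = \frac{432 - 44712}{2 \cdot \frac{1}{498} \left(21 + 498 + 0\right)} = - \frac{44280}{2 \cdot \frac{1}{498} \cdot 519} = - \frac{44280}{\frac{173}{83}} = \left(-44280\right) \frac{83}{173} = - \frac{3675240}{173}$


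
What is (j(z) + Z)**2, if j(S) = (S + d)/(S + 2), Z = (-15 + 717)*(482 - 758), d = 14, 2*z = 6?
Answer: 938463000049/25 ≈ 3.7538e+10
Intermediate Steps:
z = 3 (z = (1/2)*6 = 3)
Z = -193752 (Z = 702*(-276) = -193752)
j(S) = (14 + S)/(2 + S) (j(S) = (S + 14)/(S + 2) = (14 + S)/(2 + S))
(j(z) + Z)**2 = ((14 + 3)/(2 + 3) - 193752)**2 = (17/5 - 193752)**2 = (-968743/5)**2 = 938463000049/25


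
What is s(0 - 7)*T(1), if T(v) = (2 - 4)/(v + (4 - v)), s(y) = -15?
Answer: 15/2 ≈ 7.5000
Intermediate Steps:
T(v) = -1/2 (T(v) = -2/4 = -2*1/4 = -1/2)
s(0 - 7)*T(1) = -15*(-1/2) = 15/2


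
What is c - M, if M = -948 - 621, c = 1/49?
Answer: 76882/49 ≈ 1569.0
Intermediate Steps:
c = 1/49 ≈ 0.020408
M = -1569
c - M = 1/49 - 1*(-1569) = 1/49 + 1569 = 76882/49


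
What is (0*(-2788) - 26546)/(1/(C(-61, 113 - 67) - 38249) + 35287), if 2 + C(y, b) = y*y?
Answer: -916633380/1218460109 ≈ -0.75229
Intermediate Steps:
C(y, b) = -2 + y² (C(y, b) = -2 + y*y = -2 + y²)
(0*(-2788) - 26546)/(1/(C(-61, 113 - 67) - 38249) + 35287) = (0*(-2788) - 26546)/(1/((-2 + (-61)²) - 38249) + 35287) = (0 - 26546)/(1/((-2 + 3721) - 38249) + 35287) = -26546/(1/(3719 - 38249) + 35287) = -26546/(1/(-34530) + 35287) = -26546/(-1/34530 + 35287) = -26546/1218460109/34530 = -26546*34530/1218460109 = -916633380/1218460109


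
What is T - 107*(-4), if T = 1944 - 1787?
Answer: 585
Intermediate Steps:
T = 157
T - 107*(-4) = 157 - 107*(-4) = 157 + 428 = 585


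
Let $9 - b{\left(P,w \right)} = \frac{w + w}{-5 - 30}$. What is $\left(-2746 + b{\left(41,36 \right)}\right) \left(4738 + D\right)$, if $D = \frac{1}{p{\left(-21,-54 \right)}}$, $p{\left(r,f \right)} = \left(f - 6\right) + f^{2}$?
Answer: $- \frac{1295297695067}{99960} \approx -1.2958 \cdot 10^{7}$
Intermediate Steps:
$p{\left(r,f \right)} = -6 + f + f^{2}$ ($p{\left(r,f \right)} = \left(-6 + f\right) + f^{2} = -6 + f + f^{2}$)
$b{\left(P,w \right)} = 9 + \frac{2 w}{35}$ ($b{\left(P,w \right)} = 9 - \frac{w + w}{-5 - 30} = 9 - \frac{2 w}{-35} = 9 - 2 w \left(- \frac{1}{35}\right) = 9 - - \frac{2 w}{35} = 9 + \frac{2 w}{35}$)
$D = \frac{1}{2856}$ ($D = \frac{1}{-6 - 54 + \left(-54\right)^{2}} = \frac{1}{-6 - 54 + 2916} = \frac{1}{2856} \approx 0.00035014$)
$\left(-2746 + b{\left(41,36 \right)}\right) \left(4738 + D\right) = \left(-2746 + \left(9 + \frac{2}{35} \cdot 36\right)\right) \left(4738 + \frac{1}{2856}\right) = \left(-2746 + \left(9 + \frac{72}{35}\right)\right) \frac{13531729}{2856} = \left(-2746 + \frac{387}{35}\right) \frac{13531729}{2856} = \left(- \frac{95723}{35}\right) \frac{13531729}{2856} = - \frac{1295297695067}{99960}$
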